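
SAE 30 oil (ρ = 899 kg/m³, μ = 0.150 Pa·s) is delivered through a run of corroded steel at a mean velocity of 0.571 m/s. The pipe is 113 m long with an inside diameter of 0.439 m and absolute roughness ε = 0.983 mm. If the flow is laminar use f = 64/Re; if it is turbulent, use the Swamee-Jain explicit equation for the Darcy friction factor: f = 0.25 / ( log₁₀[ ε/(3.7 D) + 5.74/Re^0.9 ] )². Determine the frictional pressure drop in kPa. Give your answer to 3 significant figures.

Reynolds number Re = ρVD/μ = 899 · 0.571 · 0.439 / 0.15 = 1502.
Re < 2300 → laminar flow, so f = 64/Re = 64/1502 = 0.0426 (the turbulent correlation is not needed).
Darcy-Weisbach: ΔP = f(L/D)(ρV²/2) = 0.0426·(113/0.439)·(899·0.571²/2) = 0.0426·257.4·146.6 = 1607 Pa.
ΔP = 1607 Pa = 1.61 kPa.

ΔP ≈ 1.61 kPa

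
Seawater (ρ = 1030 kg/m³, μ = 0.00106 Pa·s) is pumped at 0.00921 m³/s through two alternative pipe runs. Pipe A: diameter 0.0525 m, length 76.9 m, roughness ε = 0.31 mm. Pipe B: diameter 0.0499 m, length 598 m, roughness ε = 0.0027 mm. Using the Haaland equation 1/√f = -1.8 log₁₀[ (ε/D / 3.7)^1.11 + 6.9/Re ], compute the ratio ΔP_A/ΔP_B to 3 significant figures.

ΔP_A/ΔP_B ≈ 0.208

Pipe A: V = Q/A = 0.00921/0.002165 = 4.255 m/s; Re = 2.17e+05; ε/D = 0.0059; Haaland → f = 0.03238; ΔP_A = f(L/D)(ρV²/2) = 4.421e+05 Pa.
Pipe B: V = Q/A = 0.00921/0.001956 = 4.709 m/s; Re = 2.283e+05; ε/D = 5.41e-05; Haaland → f = 0.0155; ΔP_B = f(L/D)(ρV²/2) = 2.122e+06 Pa.
ΔP_A/ΔP_B = 4.421e+05/2.122e+06 = 0.208.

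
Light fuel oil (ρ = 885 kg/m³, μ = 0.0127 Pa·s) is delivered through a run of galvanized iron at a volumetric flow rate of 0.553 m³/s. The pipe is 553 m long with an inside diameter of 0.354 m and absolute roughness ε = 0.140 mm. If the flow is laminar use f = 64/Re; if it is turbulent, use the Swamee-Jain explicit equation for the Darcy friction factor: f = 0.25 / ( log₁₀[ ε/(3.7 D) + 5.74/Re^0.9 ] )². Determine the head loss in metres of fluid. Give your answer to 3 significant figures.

h_f ≈ 48.1 m

Cross-sectional area A = πD²/4 = π(0.354)²/4 = 0.09842 m²; mean velocity V = Q/A = 0.553/0.09842 = 5.619 m/s.
Reynolds number Re = ρVD/μ = 885 · 5.619 · 0.354 / 0.0127 = 1.386e+05.
Re > 4000 → turbulent. Relative roughness ε/D = 0.00014/0.354 = 0.000395. Swamee-Jain: f = 0.25/(log₁₀[0.000395/3.7 + 5.74/1.386e+05^0.9])² = 0.25/(log₁₀[0.000107 + 0.000135])² = 0.25/(-3.616)² = 0.01912.
Darcy-Weisbach: ΔP = f(L/D)(ρV²/2) = 0.01912·(553/0.354)·(885·5.619²/2) = 0.01912·1562·1.397e+04 = 4.173e+05 Pa.
Head loss h_f = ΔP/(ρg) = 4.173e+05/(885·9.81) = 48.1 m.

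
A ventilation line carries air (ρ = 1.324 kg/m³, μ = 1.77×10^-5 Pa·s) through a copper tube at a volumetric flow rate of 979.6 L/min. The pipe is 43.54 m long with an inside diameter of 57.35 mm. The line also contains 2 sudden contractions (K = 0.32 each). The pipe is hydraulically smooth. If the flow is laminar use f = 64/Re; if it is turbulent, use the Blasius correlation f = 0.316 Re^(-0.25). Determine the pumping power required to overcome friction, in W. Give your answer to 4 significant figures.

P ≈ 8.348 W

Q = 979.6 L/min = 979.6/60000 = 0.01633 m³/s.
Cross-sectional area A = πD²/4 = π(0.05735)²/4 = 0.002583 m²; mean velocity V = Q/A = 0.01633/0.002583 = 6.32 m/s.
Reynolds number Re = ρVD/μ = 1.324 · 6.32 · 0.05735 / 1.77e-05 = 2.711e+04.
Re > 4000 → turbulent. Smooth-pipe (Blasius): f = 0.316 Re^(-0.25) = 0.316/(2.711e+04)^0.25 = 0.02463.
Total minor-loss coefficient ΣK = 2·0.32 = 0.64.
ΔP = [f·L/D + ΣK]·(ρV²/2) = [0.02463·43.54/0.05735 + 0.64]·(1.324·6.32²/2) = [18.7 + 0.64]·26.44 = 511.3 Pa.
Pumping power P = QΔP = 0.01633·511.3 = 8.3483 W = 8.348 W.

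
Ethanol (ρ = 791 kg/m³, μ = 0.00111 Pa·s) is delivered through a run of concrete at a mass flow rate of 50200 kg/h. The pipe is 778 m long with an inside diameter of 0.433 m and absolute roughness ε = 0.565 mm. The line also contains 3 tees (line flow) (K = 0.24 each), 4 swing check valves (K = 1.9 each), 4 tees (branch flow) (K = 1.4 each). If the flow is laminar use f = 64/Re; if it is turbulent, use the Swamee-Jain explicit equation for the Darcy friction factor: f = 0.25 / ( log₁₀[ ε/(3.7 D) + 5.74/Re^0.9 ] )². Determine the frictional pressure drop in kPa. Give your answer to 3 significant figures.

ṁ = 50200 kg/h = 50200/3600 = 13.94 kg/s.
A = πD²/4 = π(0.433)²/4 = 0.1473 m²; mean velocity V = ṁ/(ρA) = 13.94/(791 · 0.1473) = 0.1197 m/s.
Reynolds number Re = ρVD/μ = 791 · 0.1197 · 0.433 / 0.00111 = 3.694e+04.
Re > 4000 → turbulent. Relative roughness ε/D = 0.000565/0.433 = 0.0013. Swamee-Jain: f = 0.25/(log₁₀[0.0013/3.7 + 5.74/3.694e+04^0.9])² = 0.25/(log₁₀[0.000353 + 0.000445])² = 0.25/(-3.098)² = 0.02604.
Total minor-loss coefficient ΣK = 3·0.24 + 4·1.9 + 4·1.4 = 13.9.
ΔP = [f·L/D + ΣK]·(ρV²/2) = [0.02604·778/0.433 + 13.9]·(791·0.1197²/2) = [46.79 + 13.9]·5.668 = 344.2 Pa.
ΔP = 344.2 Pa = 0.344 kPa.

ΔP ≈ 0.344 kPa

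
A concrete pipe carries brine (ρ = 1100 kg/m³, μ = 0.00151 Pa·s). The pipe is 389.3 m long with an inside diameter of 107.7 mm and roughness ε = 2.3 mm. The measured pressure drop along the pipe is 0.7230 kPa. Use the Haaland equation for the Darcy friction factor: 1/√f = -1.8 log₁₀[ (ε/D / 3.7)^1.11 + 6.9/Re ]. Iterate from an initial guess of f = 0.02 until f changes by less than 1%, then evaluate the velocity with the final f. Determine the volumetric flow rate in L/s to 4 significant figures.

Q ≈ 0.7382 L/s

Rearranging Darcy-Weisbach: V = √(2·ΔP·D/(f·L·ρ)). With ε/D = 0.0023/0.1077 = 0.0214, iterate starting from f = 0.02:
  f = 0.02 → V = √(2·723·0.1077/(0.02·389.3·1100)) = 0.1348 m/s; Re = ρVD/μ = 1.058e+04; f → 0.05331
  f = 0.05331 → V = 0.08259 m/s; Re = 6480; f → 0.05529
  f = 0.05529 → V = 0.0811 m/s; Re = 6363; f → 0.05538
Converged (Δf/f < 1%). With the final f = 0.05538: V = √(2·723·0.1077/(0.05538·389.3·1100)) = 0.08103 m/s.
Q = V·A = 0.08103·(π/4·0.1077²) = 0.0007382 m³/s = 0.7382 L/s.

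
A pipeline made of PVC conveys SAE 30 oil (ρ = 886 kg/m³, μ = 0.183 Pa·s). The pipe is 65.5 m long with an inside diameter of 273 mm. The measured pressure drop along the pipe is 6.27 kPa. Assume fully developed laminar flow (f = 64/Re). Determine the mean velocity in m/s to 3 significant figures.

For laminar flow, f = 64/Re with Re = ρVD/μ, so Darcy-Weisbach reduces to ΔP = 32μLV/D². Solving for V: V = ΔP·D²/(32μL) = 6270·(0.273)²/(32·0.183·65.5) = 1.218 m/s.
Check: Re = ρVD/μ = 886·1.218·0.273/0.183 = 1610 < 2300, so the laminar assumption holds.

V ≈ 1.22 m/s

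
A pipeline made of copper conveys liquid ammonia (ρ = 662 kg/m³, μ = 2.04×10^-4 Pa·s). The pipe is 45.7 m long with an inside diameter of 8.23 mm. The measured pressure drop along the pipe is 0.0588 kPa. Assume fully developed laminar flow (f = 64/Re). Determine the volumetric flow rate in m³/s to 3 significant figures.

For laminar flow, f = 64/Re with Re = ρVD/μ, so Darcy-Weisbach reduces to ΔP = 32μLV/D². Solving for V: V = ΔP·D²/(32μL) = 58.8·(0.00823)²/(32·0.000204·45.7) = 0.01335 m/s.
Check: Re = ρVD/μ = 662·0.01335·0.00823/0.000204 = 356.5 < 2300, so the laminar assumption holds.
Q = V·A = 0.01335·(π/4·0.00823²) = 7.102e-07 m³/s = 7.10×10^-7 m³/s.

Q ≈ 7.10×10^-7 m³/s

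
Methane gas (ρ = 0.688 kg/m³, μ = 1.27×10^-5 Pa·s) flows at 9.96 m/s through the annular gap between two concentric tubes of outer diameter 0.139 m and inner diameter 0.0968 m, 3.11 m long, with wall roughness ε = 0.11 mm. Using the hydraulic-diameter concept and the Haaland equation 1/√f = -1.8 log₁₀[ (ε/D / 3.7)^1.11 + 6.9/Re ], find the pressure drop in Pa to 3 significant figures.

Hydraulic diameter D_h = 4A/P = D_o - D_i = 0.139 - 0.0968 = 0.0422 m.
Re = ρVD_h/μ = 0.688·9.96·0.0422/1.27e-05 = 2.277e+04.
ε/D_h = 0.00011/0.0422 = 0.00261; Haaland gives 1/√f = -1.8 log₁₀[0.000317+0.000303] = 5.774, so f = 0.03.
ΔP = f(L/D_h)(ρV²/2) = 0.03·3.11/0.0422·34.13 = 75.45 Pa.

ΔP ≈ 75.4 Pa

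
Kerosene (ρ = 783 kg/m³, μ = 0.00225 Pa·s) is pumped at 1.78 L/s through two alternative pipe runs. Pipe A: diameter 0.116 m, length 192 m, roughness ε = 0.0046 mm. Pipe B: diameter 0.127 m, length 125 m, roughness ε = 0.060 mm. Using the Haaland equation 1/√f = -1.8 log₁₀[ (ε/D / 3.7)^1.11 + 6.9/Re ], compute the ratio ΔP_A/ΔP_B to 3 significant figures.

ΔP_A/ΔP_B ≈ 2.33

Pipe A: V = Q/A = 0.00178/0.01057 = 0.1684 m/s; Re = 6799; ε/D = 3.97e-05; Haaland → f = 0.03447; ΔP_A = f(L/D)(ρV²/2) = 633.6 Pa.
Pipe B: V = Q/A = 0.00178/0.01267 = 0.1405 m/s; Re = 6210; ε/D = 0.000472; Haaland → f = 0.0358; ΔP_B = f(L/D)(ρV²/2) = 272.4 Pa.
ΔP_A/ΔP_B = 633.6/272.4 = 2.33.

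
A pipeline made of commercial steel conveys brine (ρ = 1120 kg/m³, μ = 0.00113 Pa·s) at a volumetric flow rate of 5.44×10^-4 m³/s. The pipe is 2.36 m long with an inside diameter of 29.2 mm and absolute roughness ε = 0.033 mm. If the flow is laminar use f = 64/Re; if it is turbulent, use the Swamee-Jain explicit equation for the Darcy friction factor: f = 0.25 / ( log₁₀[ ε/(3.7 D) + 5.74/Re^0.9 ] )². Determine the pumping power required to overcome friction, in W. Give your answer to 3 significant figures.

Cross-sectional area A = πD²/4 = π(0.0292)²/4 = 0.0006697 m²; mean velocity V = Q/A = 0.000544/0.0006697 = 0.8124 m/s.
Reynolds number Re = ρVD/μ = 1120 · 0.8124 · 0.0292 / 0.00113 = 2.351e+04.
Re > 4000 → turbulent. Relative roughness ε/D = 3.3e-05/0.0292 = 0.00113. Swamee-Jain: f = 0.25/(log₁₀[0.00113/3.7 + 5.74/2.351e+04^0.9])² = 0.25/(log₁₀[0.000305 + 0.000668])² = 0.25/(-3.012)² = 0.02756.
Darcy-Weisbach: ΔP = f(L/D)(ρV²/2) = 0.02756·(2.36/0.0292)·(1120·0.8124²/2) = 0.02756·80.82·369.6 = 823.2 Pa.
Pumping power P = QΔP = 0.000544·823.2 = 0.4478 W = 0.448 W.

P ≈ 0.448 W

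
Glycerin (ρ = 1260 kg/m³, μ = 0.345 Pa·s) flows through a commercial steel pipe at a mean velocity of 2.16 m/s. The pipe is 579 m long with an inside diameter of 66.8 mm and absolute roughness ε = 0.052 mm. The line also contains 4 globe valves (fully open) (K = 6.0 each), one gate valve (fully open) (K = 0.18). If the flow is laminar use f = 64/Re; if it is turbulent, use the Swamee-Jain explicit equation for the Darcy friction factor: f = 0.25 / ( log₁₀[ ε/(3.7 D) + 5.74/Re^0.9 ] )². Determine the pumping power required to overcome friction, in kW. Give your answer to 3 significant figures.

Reynolds number Re = ρVD/μ = 1260 · 2.16 · 0.0668 / 0.345 = 527.
Re < 2300 → laminar flow, so f = 64/Re = 64/527 = 0.1215 (the turbulent correlation is not needed).
Total minor-loss coefficient ΣK = 4·6 + 1·0.18 = 24.2.
ΔP = [f·L/D + ΣK]·(ρV²/2) = [0.1215·579/0.0668 + 24.2]·(1260·2.16²/2) = [1053 + 24.2]·2939 = 3.165e+06 Pa.
Q = V·A = 2.16·0.003505 = 0.00757 m³/s.
Pumping power P = QΔP = 0.00757·3.165e+06 = 23960 W = 24.0 kW.

P ≈ 24.0 kW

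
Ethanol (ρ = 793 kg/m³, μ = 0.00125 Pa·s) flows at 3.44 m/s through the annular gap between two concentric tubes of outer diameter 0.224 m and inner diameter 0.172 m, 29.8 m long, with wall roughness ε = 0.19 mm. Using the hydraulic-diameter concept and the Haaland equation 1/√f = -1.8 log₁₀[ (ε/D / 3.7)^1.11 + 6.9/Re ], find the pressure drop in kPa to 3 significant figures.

ΔP ≈ 77.0 kPa

Hydraulic diameter D_h = 4A/P = D_o - D_i = 0.224 - 0.172 = 0.052 m.
Re = ρVD_h/μ = 793·3.44·0.052/0.00125 = 1.135e+05.
ε/D_h = 0.00019/0.052 = 0.00365; Haaland gives 1/√f = -1.8 log₁₀[0.000461+6.08e-05] = 5.908, so f = 0.02865.
ΔP = f(L/D_h)(ρV²/2) = 0.02865·29.8/0.052·4692 = 7.703e+04 Pa.
ΔP = 77.0 kPa.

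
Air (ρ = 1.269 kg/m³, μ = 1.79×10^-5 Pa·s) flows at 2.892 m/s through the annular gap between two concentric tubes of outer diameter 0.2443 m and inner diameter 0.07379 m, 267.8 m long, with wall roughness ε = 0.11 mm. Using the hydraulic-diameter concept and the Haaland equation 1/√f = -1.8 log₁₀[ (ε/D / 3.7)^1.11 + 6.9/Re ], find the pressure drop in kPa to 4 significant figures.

Hydraulic diameter D_h = 4A/P = D_o - D_i = 0.2443 - 0.07379 = 0.1705 m.
Re = ρVD_h/μ = 1.269·2.892·0.1705/1.79e-05 = 3.496e+04.
ε/D_h = 0.00011/0.1705 = 0.000645; Haaland gives 1/√f = -1.8 log₁₀[6.73e-05+0.000197] = 6.439, so f = 0.02412.
ΔP = f(L/D_h)(ρV²/2) = 0.02412·267.8/0.1705·5.307 = 201 Pa.
ΔP = 0.2010 kPa.

ΔP ≈ 0.2010 kPa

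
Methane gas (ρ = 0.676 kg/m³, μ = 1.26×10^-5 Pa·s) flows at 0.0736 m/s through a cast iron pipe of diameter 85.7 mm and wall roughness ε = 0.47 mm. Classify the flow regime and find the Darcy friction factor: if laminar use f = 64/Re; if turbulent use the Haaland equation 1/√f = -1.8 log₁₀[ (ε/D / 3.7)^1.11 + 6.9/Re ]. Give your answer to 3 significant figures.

f ≈ 0.189

Re = ρVD/μ = 0.676·0.0736·0.0857/1.26e-05 = 338.4.
Re < 2300 → laminar, so f = 64/Re = 0.1891 (roughness is irrelevant in laminar flow).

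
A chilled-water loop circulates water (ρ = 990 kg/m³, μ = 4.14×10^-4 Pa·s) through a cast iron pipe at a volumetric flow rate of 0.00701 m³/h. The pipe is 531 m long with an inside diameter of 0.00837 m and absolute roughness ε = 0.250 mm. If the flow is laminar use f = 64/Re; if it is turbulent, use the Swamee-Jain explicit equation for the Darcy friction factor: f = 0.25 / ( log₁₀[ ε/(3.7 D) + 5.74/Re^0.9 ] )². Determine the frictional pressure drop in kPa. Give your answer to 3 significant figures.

Q = 0.00701 m³/h = 0.00701/3600 = 1.947e-06 m³/s.
Cross-sectional area A = πD²/4 = π(0.00837)²/4 = 5.502e-05 m²; mean velocity V = Q/A = 1.947e-06/5.502e-05 = 0.03539 m/s.
Reynolds number Re = ρVD/μ = 990 · 0.03539 · 0.00837 / 0.000414 = 708.3.
Re < 2300 → laminar flow, so f = 64/Re = 64/708.3 = 0.09035 (the turbulent correlation is not needed).
Darcy-Weisbach: ΔP = f(L/D)(ρV²/2) = 0.09035·(531/0.00837)·(990·0.03539²/2) = 0.09035·6.344e+04·0.6199 = 3554 Pa.
ΔP = 3554 Pa = 3.55 kPa.

ΔP ≈ 3.55 kPa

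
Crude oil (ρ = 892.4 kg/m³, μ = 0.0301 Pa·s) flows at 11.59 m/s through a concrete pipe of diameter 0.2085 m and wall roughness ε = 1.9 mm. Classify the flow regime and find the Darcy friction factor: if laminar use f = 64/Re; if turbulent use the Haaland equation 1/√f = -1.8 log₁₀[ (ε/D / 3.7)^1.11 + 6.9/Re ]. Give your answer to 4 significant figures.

Re = ρVD/μ = 892.4·11.59·0.2085/0.0301 = 7.164e+04.
Re > 4000 → turbulent. ε/D = 0.0019/0.2085 = 0.00911; Haaland: 1/√f = -1.8 log₁₀[0.00127 + 9.63e-05] = 5.155, so f = 0.03763.

f ≈ 0.03763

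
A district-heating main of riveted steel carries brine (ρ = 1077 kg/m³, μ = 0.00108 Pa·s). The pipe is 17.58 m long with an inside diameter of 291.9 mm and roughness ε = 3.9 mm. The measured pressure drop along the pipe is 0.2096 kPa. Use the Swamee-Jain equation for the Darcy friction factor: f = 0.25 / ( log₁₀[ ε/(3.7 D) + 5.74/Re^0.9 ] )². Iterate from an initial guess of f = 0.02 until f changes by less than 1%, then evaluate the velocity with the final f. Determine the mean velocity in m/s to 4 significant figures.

Rearranging Darcy-Weisbach: V = √(2·ΔP·D/(f·L·ρ)). With ε/D = 0.0039/0.2919 = 0.0134, iterate starting from f = 0.02:
  f = 0.02 → V = √(2·209.6·0.2919/(0.02·17.58·1077)) = 0.5685 m/s; Re = ρVD/μ = 1.655e+05; f → 0.04238
  f = 0.04238 → V = 0.3905 m/s; Re = 1.137e+05; f → 0.04257
Converged (Δf/f < 1%). With the final f = 0.04257: V = √(2·209.6·0.2919/(0.04257·17.58·1077)) = 0.3896 m/s.

V ≈ 0.3896 m/s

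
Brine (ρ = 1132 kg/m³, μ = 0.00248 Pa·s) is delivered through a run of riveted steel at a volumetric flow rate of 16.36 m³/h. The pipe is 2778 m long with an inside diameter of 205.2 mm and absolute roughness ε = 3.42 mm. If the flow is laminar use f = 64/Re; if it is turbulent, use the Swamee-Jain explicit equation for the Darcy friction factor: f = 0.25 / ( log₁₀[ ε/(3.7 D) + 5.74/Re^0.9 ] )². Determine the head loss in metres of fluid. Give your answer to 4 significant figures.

Q = 16.36 m³/h = 16.36/3600 = 0.004544 m³/s.
Cross-sectional area A = πD²/4 = π(0.2052)²/4 = 0.03307 m²; mean velocity V = Q/A = 0.004544/0.03307 = 0.1374 m/s.
Reynolds number Re = ρVD/μ = 1132 · 0.1374 · 0.2052 / 0.00248 = 1.287e+04.
Re > 4000 → turbulent. Relative roughness ε/D = 0.00342/0.2052 = 0.0167. Swamee-Jain: f = 0.25/(log₁₀[0.0167/3.7 + 5.74/1.287e+04^0.9])² = 0.25/(log₁₀[0.0045 + 0.00115])² = 0.25/(-2.248)² = 0.04948.
Darcy-Weisbach: ΔP = f(L/D)(ρV²/2) = 0.04948·(2778/0.2052)·(1132·0.1374²/2) = 0.04948·1.354e+04·10.69 = 7160 Pa.
Head loss h_f = ΔP/(ρg) = 7160/(1132·9.81) = 0.6448 m.

h_f ≈ 0.6448 m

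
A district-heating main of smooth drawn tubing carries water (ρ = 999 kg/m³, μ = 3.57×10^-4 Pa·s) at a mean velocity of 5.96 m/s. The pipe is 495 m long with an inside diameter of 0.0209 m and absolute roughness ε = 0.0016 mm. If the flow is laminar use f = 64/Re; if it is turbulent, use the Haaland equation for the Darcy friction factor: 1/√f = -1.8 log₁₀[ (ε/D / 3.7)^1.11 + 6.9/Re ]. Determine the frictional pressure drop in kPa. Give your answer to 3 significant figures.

ΔP ≈ 6170 kPa

Reynolds number Re = ρVD/μ = 999 · 5.96 · 0.0209 / 0.000357 = 3.486e+05.
Re > 4000 → turbulent. Relative roughness ε/D = 1.6e-06/0.0209 = 7.66e-05. Haaland: 1/√f = -1.8 log₁₀[(7.66e-05/3.7)^1.11 + 6.9/3.486e+05] = -1.8 log₁₀[6.32e-06 + 1.98e-05] = 8.25, so f = 0.01469.
Darcy-Weisbach: ΔP = f(L/D)(ρV²/2) = 0.01469·(495/0.0209)·(999·5.96²/2) = 0.01469·2.368e+04·1.774e+04 = 6.175e+06 Pa.
ΔP = 6.175e+06 Pa = 6170 kPa.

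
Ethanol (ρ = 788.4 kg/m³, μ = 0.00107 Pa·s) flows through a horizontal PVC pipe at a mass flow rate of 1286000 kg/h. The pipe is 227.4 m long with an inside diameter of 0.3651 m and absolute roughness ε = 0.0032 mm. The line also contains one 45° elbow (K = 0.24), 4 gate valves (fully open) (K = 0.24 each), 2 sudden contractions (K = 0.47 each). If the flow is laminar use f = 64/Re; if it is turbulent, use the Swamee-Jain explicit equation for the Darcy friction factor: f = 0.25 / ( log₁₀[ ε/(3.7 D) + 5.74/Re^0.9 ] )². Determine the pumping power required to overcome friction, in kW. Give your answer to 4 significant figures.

P ≈ 31.23 kW

ṁ = 1286000 kg/h = 1286000/3600 = 357.2 kg/s.
A = πD²/4 = π(0.3651)²/4 = 0.1047 m²; mean velocity V = ṁ/(ρA) = 357.2/(788.4 · 0.1047) = 4.328 m/s.
Reynolds number Re = ρVD/μ = 788.4 · 4.328 · 0.3651 / 0.00107 = 1.164e+06.
Re > 4000 → turbulent. Relative roughness ε/D = 3.2e-06/0.3651 = 8.76e-06. Swamee-Jain: f = 0.25/(log₁₀[8.76e-06/3.7 + 5.74/1.164e+06^0.9])² = 0.25/(log₁₀[2.37e-06 + 1.99e-05])² = 0.25/(-4.652)² = 0.01155.
Total minor-loss coefficient ΣK = 1·0.24 + 4·0.24 + 2·0.47 = 2.14.
ΔP = [f·L/D + ΣK]·(ρV²/2) = [0.01155·227.4/0.3651 + 2.14]·(788.4·4.328²/2) = [7.196 + 2.14]·7384 = 6.893e+04 Pa.
Q = ṁ/ρ = 357.2/788.4 = 0.4531 m³/s.
Pumping power P = QΔP = 0.4531·6.893e+04 = 31234 W = 31.23 kW.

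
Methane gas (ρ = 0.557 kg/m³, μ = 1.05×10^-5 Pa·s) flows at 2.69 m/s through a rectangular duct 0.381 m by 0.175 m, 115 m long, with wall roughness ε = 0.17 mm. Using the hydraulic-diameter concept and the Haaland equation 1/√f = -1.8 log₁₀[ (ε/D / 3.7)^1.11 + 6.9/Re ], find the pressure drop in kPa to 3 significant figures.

Hydraulic diameter D_h = 4A/P = 4·(0.381·0.175)/(2·(0.381+0.175)) = 0.2667/1.112 = 0.2398 m.
Re = ρVD_h/μ = 0.557·2.69·0.2398/1.05e-05 = 3.422e+04.
ε/D_h = 0.00017/0.2398 = 0.000709; Haaland gives 1/√f = -1.8 log₁₀[7.47e-05+0.000202] = 6.405, so f = 0.02437.
ΔP = f(L/D_h)(ρV²/2) = 0.02437·115/0.2398·2.015 = 23.55 Pa.
ΔP = 0.0236 kPa.

ΔP ≈ 0.0236 kPa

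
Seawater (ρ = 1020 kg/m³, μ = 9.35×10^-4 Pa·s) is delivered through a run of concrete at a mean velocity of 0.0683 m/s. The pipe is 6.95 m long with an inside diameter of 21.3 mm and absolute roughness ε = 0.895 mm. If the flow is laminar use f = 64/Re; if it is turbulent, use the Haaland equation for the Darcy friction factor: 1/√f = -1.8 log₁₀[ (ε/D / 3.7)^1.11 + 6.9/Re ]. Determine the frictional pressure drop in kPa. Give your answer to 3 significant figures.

ΔP ≈ 0.0313 kPa

Reynolds number Re = ρVD/μ = 1020 · 0.0683 · 0.0213 / 0.000935 = 1587.
Re < 2300 → laminar flow, so f = 64/Re = 64/1587 = 0.04033 (the turbulent correlation is not needed).
Darcy-Weisbach: ΔP = f(L/D)(ρV²/2) = 0.04033·(6.95/0.0213)·(1020·0.0683²/2) = 0.04033·326.3·2.379 = 31.3 Pa.
ΔP = 31.3 Pa = 0.0313 kPa.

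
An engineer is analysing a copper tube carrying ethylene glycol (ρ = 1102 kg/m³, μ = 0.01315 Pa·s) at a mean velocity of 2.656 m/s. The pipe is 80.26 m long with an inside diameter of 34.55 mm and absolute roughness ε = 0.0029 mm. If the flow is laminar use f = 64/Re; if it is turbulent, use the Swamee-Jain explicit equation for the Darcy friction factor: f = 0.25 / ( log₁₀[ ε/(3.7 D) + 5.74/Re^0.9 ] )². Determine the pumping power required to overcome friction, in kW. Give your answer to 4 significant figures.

P ≈ 0.7525 kW

Reynolds number Re = ρVD/μ = 1102 · 2.656 · 0.03455 / 0.0132 = 7690.
Re > 4000 → turbulent. Relative roughness ε/D = 2.9e-06/0.03455 = 8.39e-05. Swamee-Jain: f = 0.25/(log₁₀[8.39e-05/3.7 + 5.74/7690^0.9])² = 0.25/(log₁₀[2.27e-05 + 0.00183])² = 0.25/(-2.733)² = 0.03347.
Darcy-Weisbach: ΔP = f(L/D)(ρV²/2) = 0.03347·(80.26/0.03455)·(1102·2.656²/2) = 0.03347·2323·3887 = 3.022e+05 Pa.
Q = V·A = 2.656·0.0009375 = 0.00249 m³/s.
Pumping power P = QΔP = 0.00249·3.022e+05 = 752.51 W = 0.7525 kW.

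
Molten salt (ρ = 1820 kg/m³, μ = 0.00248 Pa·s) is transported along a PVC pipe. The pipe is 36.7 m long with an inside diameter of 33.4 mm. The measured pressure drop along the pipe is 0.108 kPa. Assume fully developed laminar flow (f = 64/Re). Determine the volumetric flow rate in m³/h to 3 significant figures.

Q ≈ 0.130 m³/h

For laminar flow, f = 64/Re with Re = ρVD/μ, so Darcy-Weisbach reduces to ΔP = 32μLV/D². Solving for V: V = ΔP·D²/(32μL) = 108·(0.0334)²/(32·0.00248·36.7) = 0.04137 m/s.
Check: Re = ρVD/μ = 1820·0.04137·0.0334/0.00248 = 1014 < 2300, so the laminar assumption holds.
Q = V·A = 0.04137·(π/4·0.0334²) = 3.624e-05 m³/s = 0.130 m³/h.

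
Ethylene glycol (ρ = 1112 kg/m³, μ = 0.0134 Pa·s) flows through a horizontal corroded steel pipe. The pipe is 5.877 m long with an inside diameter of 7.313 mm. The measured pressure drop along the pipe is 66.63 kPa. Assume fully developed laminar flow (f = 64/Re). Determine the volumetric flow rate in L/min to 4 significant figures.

For laminar flow, f = 64/Re with Re = ρVD/μ, so Darcy-Weisbach reduces to ΔP = 32μLV/D². Solving for V: V = ΔP·D²/(32μL) = 6.663e+04·(0.007313)²/(32·0.0134·5.877) = 1.414 m/s.
Check: Re = ρVD/μ = 1112·1.414·0.007313/0.0134 = 858.1 < 2300, so the laminar assumption holds.
Q = V·A = 1.414·(π/4·0.007313²) = 5.939e-05 m³/s = 3.564 L/min.

Q ≈ 3.564 L/min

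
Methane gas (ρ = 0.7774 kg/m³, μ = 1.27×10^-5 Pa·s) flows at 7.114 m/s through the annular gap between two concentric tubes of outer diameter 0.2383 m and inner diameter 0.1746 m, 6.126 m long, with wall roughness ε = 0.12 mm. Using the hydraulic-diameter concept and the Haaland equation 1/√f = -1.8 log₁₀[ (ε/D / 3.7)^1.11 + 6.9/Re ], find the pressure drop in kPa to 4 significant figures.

Hydraulic diameter D_h = 4A/P = D_o - D_i = 0.2383 - 0.1746 = 0.0637 m.
Re = ρVD_h/μ = 0.7774·7.114·0.0637/1.27e-05 = 2.774e+04.
ε/D_h = 0.00012/0.0637 = 0.00188; Haaland gives 1/√f = -1.8 log₁₀[0.000221+0.000249] = 5.99, so f = 0.02787.
ΔP = f(L/D_h)(ρV²/2) = 0.02787·6.126/0.0637·19.67 = 52.72 Pa.
ΔP = 0.05272 kPa.

ΔP ≈ 0.05272 kPa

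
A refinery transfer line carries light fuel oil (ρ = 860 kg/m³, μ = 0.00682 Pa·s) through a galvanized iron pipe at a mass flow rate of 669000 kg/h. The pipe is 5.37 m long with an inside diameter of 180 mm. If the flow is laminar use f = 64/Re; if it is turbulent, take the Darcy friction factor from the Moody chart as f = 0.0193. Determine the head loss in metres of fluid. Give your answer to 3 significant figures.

ṁ = 669000 kg/h = 669000/3600 = 185.8 kg/s.
A = πD²/4 = π(0.18)²/4 = 0.02545 m²; mean velocity V = ṁ/(ρA) = 185.8/(860 · 0.02545) = 8.492 m/s.
Reynolds number Re = ρVD/μ = 860 · 8.492 · 0.18 / 0.00682 = 1.927e+05.
Re > 4000 → turbulent; use the Moody-chart value f = 0.0193.
Darcy-Weisbach: ΔP = f(L/D)(ρV²/2) = 0.0193·(5.37/0.18)·(860·8.492²/2) = 0.0193·29.83·3.101e+04 = 1.785e+04 Pa.
Head loss h_f = ΔP/(ρg) = 1.785e+04/(860·9.81) = 2.12 m.

h_f ≈ 2.12 m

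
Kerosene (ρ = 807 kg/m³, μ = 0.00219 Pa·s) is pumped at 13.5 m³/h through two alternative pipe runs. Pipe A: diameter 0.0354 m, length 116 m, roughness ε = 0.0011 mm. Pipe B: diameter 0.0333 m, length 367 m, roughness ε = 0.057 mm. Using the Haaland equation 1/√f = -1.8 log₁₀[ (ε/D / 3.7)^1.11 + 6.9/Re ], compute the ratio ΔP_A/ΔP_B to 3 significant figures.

Pipe A: V = Q/A = 0.00375/0.0009842 = 3.81 m/s; Re = 4.97e+04; ε/D = 3.11e-05; Haaland → f = 0.02082; ΔP_A = f(L/D)(ρV²/2) = 3.996e+05 Pa.
Pipe B: V = Q/A = 0.00375/0.0008709 = 4.306 m/s; Re = 5.284e+04; ε/D = 0.00171; Haaland → f = 0.02545; ΔP_B = f(L/D)(ρV²/2) = 2.098e+06 Pa.
ΔP_A/ΔP_B = 3.996e+05/2.098e+06 = 0.190.

ΔP_A/ΔP_B ≈ 0.190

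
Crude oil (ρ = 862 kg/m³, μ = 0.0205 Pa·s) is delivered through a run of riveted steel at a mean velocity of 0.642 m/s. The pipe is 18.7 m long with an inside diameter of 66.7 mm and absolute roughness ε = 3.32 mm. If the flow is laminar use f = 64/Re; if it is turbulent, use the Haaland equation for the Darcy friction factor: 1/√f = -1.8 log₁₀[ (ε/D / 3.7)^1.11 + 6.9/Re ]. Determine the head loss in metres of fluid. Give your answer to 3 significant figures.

h_f ≈ 0.209 m

Reynolds number Re = ρVD/μ = 862 · 0.642 · 0.0667 / 0.0205 = 1801.
Re < 2300 → laminar flow, so f = 64/Re = 64/1801 = 0.03554 (the turbulent correlation is not needed).
Darcy-Weisbach: ΔP = f(L/D)(ρV²/2) = 0.03554·(18.7/0.0667)·(862·0.642²/2) = 0.03554·280.4·177.6 = 1770 Pa.
Head loss h_f = ΔP/(ρg) = 1770/(862·9.81) = 0.209 m.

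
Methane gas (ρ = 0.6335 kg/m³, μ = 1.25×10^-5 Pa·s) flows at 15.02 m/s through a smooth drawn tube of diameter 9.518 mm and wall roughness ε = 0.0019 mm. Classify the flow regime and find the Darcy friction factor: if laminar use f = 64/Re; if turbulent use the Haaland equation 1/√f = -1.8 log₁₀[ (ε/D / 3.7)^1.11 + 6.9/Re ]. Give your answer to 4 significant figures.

f ≈ 0.03400

Re = ρVD/μ = 0.6335·15.02·0.009518/1.25e-05 = 7245.
Re > 4000 → turbulent. ε/D = 1.9e-06/0.009518 = 0.0002; Haaland: 1/√f = -1.8 log₁₀[1.83e-05 + 0.000952] = 5.423, so f = 0.034.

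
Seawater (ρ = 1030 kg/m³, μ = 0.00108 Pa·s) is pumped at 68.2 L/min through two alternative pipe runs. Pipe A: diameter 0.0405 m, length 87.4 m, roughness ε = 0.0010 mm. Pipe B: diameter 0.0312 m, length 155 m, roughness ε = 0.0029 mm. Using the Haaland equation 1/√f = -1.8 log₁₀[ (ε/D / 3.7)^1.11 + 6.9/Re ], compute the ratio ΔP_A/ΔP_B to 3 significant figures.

ΔP_A/ΔP_B ≈ 0.161

Pipe A: V = Q/A = 0.001137/0.001288 = 0.8823 m/s; Re = 3.408e+04; ε/D = 2.47e-05; Haaland → f = 0.02267; ΔP_A = f(L/D)(ρV²/2) = 1.961e+04 Pa.
Pipe B: V = Q/A = 0.001137/0.0007645 = 1.487 m/s; Re = 4.424e+04; ε/D = 9.29e-05; Haaland → f = 0.02154; ΔP_B = f(L/D)(ρV²/2) = 1.218e+05 Pa.
ΔP_A/ΔP_B = 1.961e+04/1.218e+05 = 0.161.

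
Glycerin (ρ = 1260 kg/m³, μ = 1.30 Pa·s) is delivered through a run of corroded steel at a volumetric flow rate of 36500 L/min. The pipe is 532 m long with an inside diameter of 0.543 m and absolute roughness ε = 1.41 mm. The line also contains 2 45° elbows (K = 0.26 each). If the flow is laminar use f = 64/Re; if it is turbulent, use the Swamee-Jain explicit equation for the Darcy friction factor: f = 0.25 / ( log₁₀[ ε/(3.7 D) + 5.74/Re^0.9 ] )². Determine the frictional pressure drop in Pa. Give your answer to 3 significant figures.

Q = 36500 L/min = 36500/60000 = 0.6083 m³/s.
Cross-sectional area A = πD²/4 = π(0.543)²/4 = 0.2316 m²; mean velocity V = Q/A = 0.6083/0.2316 = 2.627 m/s.
Reynolds number Re = ρVD/μ = 1260 · 2.627 · 0.543 / 1.3 = 1383.
Re < 2300 → laminar flow, so f = 64/Re = 64/1383 = 0.04629 (the turbulent correlation is not needed).
Total minor-loss coefficient ΣK = 2·0.26 = 0.52.
ΔP = [f·L/D + ΣK]·(ρV²/2) = [0.04629·532/0.543 + 0.52]·(1260·2.627²/2) = [45.35 + 0.52]·4348 = 1.994e+05 Pa.

ΔP ≈ 199000 Pa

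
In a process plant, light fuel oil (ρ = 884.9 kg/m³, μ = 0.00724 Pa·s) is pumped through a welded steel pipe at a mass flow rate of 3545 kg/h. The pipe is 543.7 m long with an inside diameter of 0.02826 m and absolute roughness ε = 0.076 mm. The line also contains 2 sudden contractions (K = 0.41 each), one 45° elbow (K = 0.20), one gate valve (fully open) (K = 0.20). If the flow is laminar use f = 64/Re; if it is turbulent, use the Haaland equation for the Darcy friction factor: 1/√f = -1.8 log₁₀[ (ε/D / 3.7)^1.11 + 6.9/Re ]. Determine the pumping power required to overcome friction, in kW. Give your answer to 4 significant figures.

ṁ = 3545 kg/h = 3545/3600 = 0.9847 kg/s.
A = πD²/4 = π(0.02826)²/4 = 0.0006272 m²; mean velocity V = ṁ/(ρA) = 0.9847/(884.9 · 0.0006272) = 1.774 m/s.
Reynolds number Re = ρVD/μ = 884.9 · 1.774 · 0.02826 / 0.00724 = 6128.
Re > 4000 → turbulent. Relative roughness ε/D = 7.6e-05/0.02826 = 0.00269. Haaland: 1/√f = -1.8 log₁₀[(0.00269/3.7)^1.11 + 6.9/6128] = -1.8 log₁₀[0.000328 + 0.00113] = 5.107, so f = 0.03834.
Total minor-loss coefficient ΣK = 2·0.41 + 1·0.2 + 1·0.2 = 1.22.
ΔP = [f·L/D + ΣK]·(ρV²/2) = [0.03834·543.7/0.02826 + 1.22]·(884.9·1.774²/2) = [737.6 + 1.22]·1393 = 1.029e+06 Pa.
Q = ṁ/ρ = 0.9847/884.9 = 0.001113 m³/s.
Pumping power P = QΔP = 0.001113·1.029e+06 = 1144.9 W = 1.145 kW.

P ≈ 1.145 kW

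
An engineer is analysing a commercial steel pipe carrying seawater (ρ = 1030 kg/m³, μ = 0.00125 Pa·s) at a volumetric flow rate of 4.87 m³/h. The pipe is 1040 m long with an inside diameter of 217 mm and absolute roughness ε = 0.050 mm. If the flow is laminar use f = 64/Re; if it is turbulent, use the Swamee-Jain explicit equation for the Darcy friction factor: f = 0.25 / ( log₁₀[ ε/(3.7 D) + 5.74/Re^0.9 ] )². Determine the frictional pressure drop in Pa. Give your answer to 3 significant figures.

Q = 4.87 m³/h = 4.87/3600 = 0.001353 m³/s.
Cross-sectional area A = πD²/4 = π(0.217)²/4 = 0.03698 m²; mean velocity V = Q/A = 0.001353/0.03698 = 0.03658 m/s.
Reynolds number Re = ρVD/μ = 1030 · 0.03658 · 0.217 / 0.00125 = 6540.
Re > 4000 → turbulent. Relative roughness ε/D = 5e-05/0.217 = 0.00023. Swamee-Jain: f = 0.25/(log₁₀[0.00023/3.7 + 5.74/6540^0.9])² = 0.25/(log₁₀[6.23e-05 + 0.00211])² = 0.25/(-2.663)² = 0.03527.
Darcy-Weisbach: ΔP = f(L/D)(ρV²/2) = 0.03527·(1040/0.217)·(1030·0.03658²/2) = 0.03527·4793·0.689 = 116.5 Pa.

ΔP ≈ 116 Pa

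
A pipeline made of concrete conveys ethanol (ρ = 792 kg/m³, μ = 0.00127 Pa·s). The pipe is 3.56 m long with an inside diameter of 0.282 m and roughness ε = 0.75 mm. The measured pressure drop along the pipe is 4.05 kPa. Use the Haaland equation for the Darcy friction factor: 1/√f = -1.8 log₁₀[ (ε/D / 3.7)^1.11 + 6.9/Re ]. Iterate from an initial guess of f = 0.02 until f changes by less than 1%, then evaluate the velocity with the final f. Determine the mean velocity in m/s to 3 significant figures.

V ≈ 5.64 m/s

Rearranging Darcy-Weisbach: V = √(2·ΔP·D/(f·L·ρ)). With ε/D = 0.00075/0.282 = 0.00266, iterate starting from f = 0.02:
  f = 0.02 → V = √(2·4050·0.282/(0.02·3.56·792)) = 6.365 m/s; Re = ρVD/μ = 1.119e+06; f → 0.02547
  f = 0.02547 → V = 5.64 m/s; Re = 9.918e+05; f → 0.02549
Converged (Δf/f < 1%). With the final f = 0.02549: V = √(2·4050·0.282/(0.02549·3.56·792)) = 5.638 m/s.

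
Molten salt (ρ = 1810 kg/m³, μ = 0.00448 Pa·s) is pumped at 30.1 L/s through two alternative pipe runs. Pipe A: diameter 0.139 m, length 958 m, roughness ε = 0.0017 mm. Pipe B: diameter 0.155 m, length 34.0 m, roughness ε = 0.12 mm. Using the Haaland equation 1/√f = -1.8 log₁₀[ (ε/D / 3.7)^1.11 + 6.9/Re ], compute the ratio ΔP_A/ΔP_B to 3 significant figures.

Pipe A: V = Q/A = 0.0301/0.01517 = 1.984 m/s; Re = 1.114e+05; ε/D = 1.22e-05; Haaland → f = 0.01748; ΔP_A = f(L/D)(ρV²/2) = 4.289e+05 Pa.
Pipe B: V = Q/A = 0.0301/0.01887 = 1.595 m/s; Re = 9.99e+04; ε/D = 0.000774; Haaland → f = 0.02115; ΔP_B = f(L/D)(ρV²/2) = 1.069e+04 Pa.
ΔP_A/ΔP_B = 4.289e+05/1.069e+04 = 40.1.

ΔP_A/ΔP_B ≈ 40.1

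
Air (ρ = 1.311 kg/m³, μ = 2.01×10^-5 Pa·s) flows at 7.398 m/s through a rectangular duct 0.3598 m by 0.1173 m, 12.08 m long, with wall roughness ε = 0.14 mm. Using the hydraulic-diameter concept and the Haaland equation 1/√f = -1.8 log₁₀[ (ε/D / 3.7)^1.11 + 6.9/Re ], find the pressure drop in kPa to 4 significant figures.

ΔP ≈ 0.05286 kPa

Hydraulic diameter D_h = 4A/P = 4·(0.3598·0.1173)/(2·(0.3598+0.1173)) = 0.1688/0.9542 = 0.1769 m.
Re = ρVD_h/μ = 1.311·7.398·0.1769/2.01e-05 = 8.537e+04.
ε/D_h = 0.00014/0.1769 = 0.000791; Haaland gives 1/√f = -1.8 log₁₀[8.44e-05+8.08e-05] = 6.807, so f = 0.02158.
ΔP = f(L/D_h)(ρV²/2) = 0.02158·12.08/0.1769·35.88 = 52.86 Pa.
ΔP = 0.05286 kPa.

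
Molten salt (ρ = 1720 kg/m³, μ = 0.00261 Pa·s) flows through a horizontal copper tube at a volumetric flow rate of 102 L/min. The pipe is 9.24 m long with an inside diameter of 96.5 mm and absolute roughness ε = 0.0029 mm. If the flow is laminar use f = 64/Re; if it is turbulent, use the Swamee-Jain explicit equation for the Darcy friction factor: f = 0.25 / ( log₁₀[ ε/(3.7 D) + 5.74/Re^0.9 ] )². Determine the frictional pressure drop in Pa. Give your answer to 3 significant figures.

Q = 102 L/min = 102/60000 = 0.0017 m³/s.
Cross-sectional area A = πD²/4 = π(0.0965)²/4 = 0.007314 m²; mean velocity V = Q/A = 0.0017/0.007314 = 0.2324 m/s.
Reynolds number Re = ρVD/μ = 1720 · 0.2324 · 0.0965 / 0.00261 = 1.478e+04.
Re > 4000 → turbulent. Relative roughness ε/D = 2.9e-06/0.0965 = 3.01e-05. Swamee-Jain: f = 0.25/(log₁₀[3.01e-05/3.7 + 5.74/1.478e+04^0.9])² = 0.25/(log₁₀[8.12e-06 + 0.00101])² = 0.25/(-2.99)² = 0.02796.
Darcy-Weisbach: ΔP = f(L/D)(ρV²/2) = 0.02796·(9.24/0.0965)·(1720·0.2324²/2) = 0.02796·95.75·46.46 = 124.4 Pa.

ΔP ≈ 124 Pa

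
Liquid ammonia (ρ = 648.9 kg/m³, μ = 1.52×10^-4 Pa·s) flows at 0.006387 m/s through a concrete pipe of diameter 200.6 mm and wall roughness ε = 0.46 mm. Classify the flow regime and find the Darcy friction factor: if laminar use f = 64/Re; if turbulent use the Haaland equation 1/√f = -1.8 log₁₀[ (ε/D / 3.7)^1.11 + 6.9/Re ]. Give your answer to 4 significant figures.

Re = ρVD/μ = 648.9·0.006387·0.2006/0.000152 = 5470.
Re > 4000 → turbulent. ε/D = 0.00046/0.2006 = 0.00229; Haaland: 1/√f = -1.8 log₁₀[0.000275 + 0.00126] = 5.064, so f = 0.03899.

f ≈ 0.03899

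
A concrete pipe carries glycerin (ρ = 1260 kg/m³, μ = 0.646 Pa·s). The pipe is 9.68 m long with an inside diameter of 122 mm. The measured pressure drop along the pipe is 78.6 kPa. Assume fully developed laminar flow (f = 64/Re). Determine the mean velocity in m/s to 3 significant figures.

V ≈ 5.85 m/s

For laminar flow, f = 64/Re with Re = ρVD/μ, so Darcy-Weisbach reduces to ΔP = 32μLV/D². Solving for V: V = ΔP·D²/(32μL) = 7.86e+04·(0.122)²/(32·0.646·9.68) = 5.846 m/s.
Check: Re = ρVD/μ = 1260·5.846·0.122/0.646 = 1391 < 2300, so the laminar assumption holds.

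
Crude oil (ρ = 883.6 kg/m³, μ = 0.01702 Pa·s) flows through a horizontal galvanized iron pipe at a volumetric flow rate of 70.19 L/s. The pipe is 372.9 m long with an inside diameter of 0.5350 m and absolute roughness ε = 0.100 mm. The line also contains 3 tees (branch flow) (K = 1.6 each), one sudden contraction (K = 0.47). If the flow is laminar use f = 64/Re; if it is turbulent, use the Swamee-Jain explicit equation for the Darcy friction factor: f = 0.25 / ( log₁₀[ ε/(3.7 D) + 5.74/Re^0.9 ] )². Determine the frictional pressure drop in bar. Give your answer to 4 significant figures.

Q = 70.19 L/s = 70.19/1000 = 0.07019 m³/s.
Cross-sectional area A = πD²/4 = π(0.535)²/4 = 0.2248 m²; mean velocity V = Q/A = 0.07019/0.2248 = 0.3122 m/s.
Reynolds number Re = ρVD/μ = 883.6 · 0.3122 · 0.535 / 0.017 = 8672.
Re > 4000 → turbulent. Relative roughness ε/D = 0.0001/0.535 = 0.000187. Swamee-Jain: f = 0.25/(log₁₀[0.000187/3.7 + 5.74/8672^0.9])² = 0.25/(log₁₀[5.05e-05 + 0.00164])² = 0.25/(-2.772)² = 0.03253.
Total minor-loss coefficient ΣK = 3·1.6 + 1·0.47 = 5.27.
ΔP = [f·L/D + ΣK]·(ρV²/2) = [0.03253·372.9/0.535 + 5.27]·(883.6·0.3122²/2) = [22.67 + 5.27]·43.07 = 1204 Pa.
ΔP = 1204 Pa = 0.01204 bar.

ΔP ≈ 0.01204 bar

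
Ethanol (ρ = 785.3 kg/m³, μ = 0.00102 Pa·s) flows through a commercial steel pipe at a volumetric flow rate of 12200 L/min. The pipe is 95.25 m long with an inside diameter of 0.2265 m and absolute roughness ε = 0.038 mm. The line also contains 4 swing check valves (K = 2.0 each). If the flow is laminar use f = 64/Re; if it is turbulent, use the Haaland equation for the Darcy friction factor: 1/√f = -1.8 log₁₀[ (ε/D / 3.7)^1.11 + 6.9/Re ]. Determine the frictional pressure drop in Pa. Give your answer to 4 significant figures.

ΔP ≈ 140300 Pa

Q = 12200 L/min = 12200/60000 = 0.2033 m³/s.
Cross-sectional area A = πD²/4 = π(0.2265)²/4 = 0.04029 m²; mean velocity V = Q/A = 0.2033/0.04029 = 5.046 m/s.
Reynolds number Re = ρVD/μ = 785.3 · 5.046 · 0.2265 / 0.00102 = 8.8e+05.
Re > 4000 → turbulent. Relative roughness ε/D = 3.8e-05/0.2265 = 0.000168. Haaland: 1/√f = -1.8 log₁₀[(0.000168/3.7)^1.11 + 6.9/8.8e+05] = -1.8 log₁₀[1.51e-05 + 7.84e-06] = 8.351, so f = 0.01434.
Total minor-loss coefficient ΣK = 4·2 = 8.
ΔP = [f·L/D + ΣK]·(ρV²/2) = [0.01434·95.25/0.2265 + 8]·(785.3·5.046²/2) = [6.03 + 8]·9999 = 1.403e+05 Pa.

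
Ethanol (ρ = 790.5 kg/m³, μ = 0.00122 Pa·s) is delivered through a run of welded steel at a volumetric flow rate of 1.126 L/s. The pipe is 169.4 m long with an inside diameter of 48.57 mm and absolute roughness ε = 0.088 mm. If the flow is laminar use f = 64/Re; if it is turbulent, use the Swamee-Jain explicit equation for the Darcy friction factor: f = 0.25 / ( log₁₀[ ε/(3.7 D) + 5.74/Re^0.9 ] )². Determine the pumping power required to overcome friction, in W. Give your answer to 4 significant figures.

P ≈ 17.18 W

Q = 1.126 L/s = 1.126/1000 = 0.001126 m³/s.
Cross-sectional area A = πD²/4 = π(0.04857)²/4 = 0.001853 m²; mean velocity V = Q/A = 0.001126/0.001853 = 0.6077 m/s.
Reynolds number Re = ρVD/μ = 790.5 · 0.6077 · 0.04857 / 0.00122 = 1.913e+04.
Re > 4000 → turbulent. Relative roughness ε/D = 8.8e-05/0.04857 = 0.00181. Swamee-Jain: f = 0.25/(log₁₀[0.00181/3.7 + 5.74/1.913e+04^0.9])² = 0.25/(log₁₀[0.00049 + 0.000804])² = 0.25/(-2.888)² = 0.02997.
Darcy-Weisbach: ΔP = f(L/D)(ρV²/2) = 0.02997·(169.4/0.04857)·(790.5·0.6077²/2) = 0.02997·3488·146 = 1.526e+04 Pa.
Pumping power P = QΔP = 0.001126·1.526e+04 = 17.183 W = 17.18 W.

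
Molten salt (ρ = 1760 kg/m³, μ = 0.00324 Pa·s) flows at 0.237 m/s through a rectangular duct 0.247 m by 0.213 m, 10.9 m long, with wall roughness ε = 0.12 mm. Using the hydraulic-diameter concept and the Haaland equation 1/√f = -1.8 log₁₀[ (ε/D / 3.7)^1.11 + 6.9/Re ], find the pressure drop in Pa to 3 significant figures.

Hydraulic diameter D_h = 4A/P = 4·(0.247·0.213)/(2·(0.247+0.213)) = 0.2104/0.92 = 0.2287 m.
Re = ρVD_h/μ = 1760·0.237·0.2287/0.00324 = 2.945e+04.
ε/D_h = 0.00012/0.2287 = 0.000525; Haaland gives 1/√f = -1.8 log₁₀[5.35e-05+0.000234] = 6.374, so f = 0.02462.
ΔP = f(L/D_h)(ρV²/2) = 0.02462·10.9/0.2287·49.43 = 57.98 Pa.

ΔP ≈ 58.0 Pa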